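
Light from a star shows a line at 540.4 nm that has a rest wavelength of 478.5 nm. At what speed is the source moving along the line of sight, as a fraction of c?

0.121

λ'/λ₀ = 1.1294 > 1 (redshift), so the source is receding.
λ'/λ₀ = √((1 + β)/(1 − β)) for a receding source ⇒ β = (r² − 1)/(r² + 1) with r = λ'/λ₀.
β = (1.2755 − 1)/(1.2755 + 1) ≈ 0.121.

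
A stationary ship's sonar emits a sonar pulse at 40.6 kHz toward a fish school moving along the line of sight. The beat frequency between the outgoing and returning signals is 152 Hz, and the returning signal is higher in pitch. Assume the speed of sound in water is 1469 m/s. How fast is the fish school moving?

Double Doppler shift off a moving reflector: f₂ = f₀ · (v + u)/(v − u) (u > 0 toward emitter).
Returning signal is higher, so f₂ = f₀ + Δf = 40600 + 152 = 40752 Hz.
Rearranging, u = v · (f₂ − f₀)/(f₂ + f₀) = 1469 × 152/81352 ≈ 2.74 m/s.
So the fish school is moving at 2.74 m/s toward the emitter.

2.74 m/s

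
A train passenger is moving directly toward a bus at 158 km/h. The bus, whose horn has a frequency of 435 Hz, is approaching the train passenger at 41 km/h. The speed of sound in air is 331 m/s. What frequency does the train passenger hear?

41 km/h = 11.39 m/s; 158 km/h = 43.89 m/s.
With source approaching and observer approaching, f' = f · (v + v_o)/(v − v_s).
f' = 435 × (331 + 43.89)/(331 − 11.39) = 435 × 374.89/319.61 ≈ 510 Hz.

510 Hz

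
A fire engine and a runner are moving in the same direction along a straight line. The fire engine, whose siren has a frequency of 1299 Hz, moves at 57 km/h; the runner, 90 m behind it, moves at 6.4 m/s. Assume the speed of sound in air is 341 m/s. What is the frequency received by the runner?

1265 Hz

57 km/h = 15.83 m/s.
The runner is behind, so the fire engine is moving away from it while the runner is moving toward the fire engine.
With source receding and observer approaching, f' = f · (v + v_o)/(v + v_s).
f' = 1299 × (341 + 6.4)/(341 + 15.83) = 1299 × 347.4/356.83 ≈ 1265 Hz.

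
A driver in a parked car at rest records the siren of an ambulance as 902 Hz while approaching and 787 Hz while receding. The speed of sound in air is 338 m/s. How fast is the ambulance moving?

f₁/f₂ = (v + v_s)/(v − v_s), so v_s = v · (f₁ − f₂)/(f₁ + f₂).
v_s = 338 × (902 − 787)/(902 + 787) = 338 × 115/1689 ≈ 23.0 m/s.

23.0 m/s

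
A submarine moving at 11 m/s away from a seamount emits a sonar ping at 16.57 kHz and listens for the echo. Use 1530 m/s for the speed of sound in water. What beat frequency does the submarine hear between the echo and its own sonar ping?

The seamount receives the sound from a moving source: f₁ = f₀ · v/(v + v_e) = 16.57 × 1530/1541 ≈ 16.452 kHz.
On the return leg the submarine is a moving observer: f₂ = f₁ · (v − v_e)/v = 16.452 × 1519/1530 ≈ 16.333 kHz.
Beat against the emitted tone (with f₀ = 16570 Hz): |f₂ − f₀| = 2v_e·f₀/(v + v_e) = 2 × 11 × 16570/1541 ≈ 237 Hz.

237 Hz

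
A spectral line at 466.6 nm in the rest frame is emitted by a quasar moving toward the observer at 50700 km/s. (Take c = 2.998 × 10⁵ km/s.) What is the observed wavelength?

β = v/c = 50700/299800 = 0.1691.
Relativistic Doppler for wavelength: λ' = λ₀ · √((1 − β)/(1 + β)).
λ' = 466.6 × √(0.8309/1.1691) = 466.6 × 0.84303 ≈ 393.4 nm.

393.4 nm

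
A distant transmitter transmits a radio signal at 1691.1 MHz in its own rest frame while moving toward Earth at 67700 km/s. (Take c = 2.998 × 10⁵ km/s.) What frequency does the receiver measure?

2127.9 MHz

β = v/c = 67700/299800 = 0.2258.
Relativistic Doppler for frequency: f' = f₀ · √((1 + β)/(1 − β)).
f' = 1691.1 × √(1.2258/0.7742) = 1691.1 × 1.25832 ≈ 2127.9 MHz.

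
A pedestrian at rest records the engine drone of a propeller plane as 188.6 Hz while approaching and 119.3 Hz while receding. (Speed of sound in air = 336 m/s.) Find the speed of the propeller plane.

f₁/f₂ = (v + v_s)/(v − v_s), so v_s = v · (f₁ − f₂)/(f₁ + f₂).
v_s = 336 × (188.6 − 119.3)/(188.6 + 119.3) = 336 × 69.3/307.9 ≈ 76 m/s.

76 m/s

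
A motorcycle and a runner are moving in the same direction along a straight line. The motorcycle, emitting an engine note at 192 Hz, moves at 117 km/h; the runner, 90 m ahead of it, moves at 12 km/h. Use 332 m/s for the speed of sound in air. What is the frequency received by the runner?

211 Hz

117 km/h = 32.5 m/s; 12 km/h = 3.333 m/s.
The runner is ahead, so the motorcycle is moving toward it while the runner is moving away from the motorcycle.
General Doppler shift: f' = f · (v − v_o)/(v − v_s).
f' = 192 × (332 − 3.333)/(332 − 32.5) = 192 × 328.67/299.5 ≈ 211 Hz.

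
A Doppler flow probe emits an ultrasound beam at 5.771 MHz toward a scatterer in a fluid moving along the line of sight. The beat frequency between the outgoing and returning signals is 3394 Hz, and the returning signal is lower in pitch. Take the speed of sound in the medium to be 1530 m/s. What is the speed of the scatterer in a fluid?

0.45 m/s

Double Doppler shift off a moving reflector: f₂ = f₀ · (v + u)/(v − u) (u > 0 toward emitter).
Returning signal is lower, so f₂ = f₀ − Δf = 5771000 − 3394 = 5767606 Hz.
Rearranging, u = v · (f₂ − f₀)/(f₂ + f₀) = 1530 × -3394/11538606 ≈ -0.45 m/s.
So the scatterer in a fluid is moving at 0.45 m/s away from the emitter.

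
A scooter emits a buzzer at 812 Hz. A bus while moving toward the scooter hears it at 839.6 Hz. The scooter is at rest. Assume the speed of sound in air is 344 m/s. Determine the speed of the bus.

f' = f · (v + v_o)/v ⇒ v_o = v · |f'/f − 1|.
v_o = 344 × |839.6/812 − 1| = 344 × 0.03399 ≈ 11.7 m/s.

11.7 m/s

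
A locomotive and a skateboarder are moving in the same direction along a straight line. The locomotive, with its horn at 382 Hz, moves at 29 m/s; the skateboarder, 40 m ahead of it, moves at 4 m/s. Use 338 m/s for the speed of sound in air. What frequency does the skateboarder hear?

The skateboarder is ahead, so the locomotive is moving toward it while the skateboarder is moving away from the locomotive.
General Doppler shift: f' = f · (v − v_o)/(v − v_s).
f' = 382 × (338 − 4)/(338 − 29) = 382 × 334/309 ≈ 413 Hz.

413 Hz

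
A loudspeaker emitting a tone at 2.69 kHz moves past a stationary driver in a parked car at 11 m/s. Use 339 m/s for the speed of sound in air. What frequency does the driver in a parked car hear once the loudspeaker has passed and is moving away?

2.61 kHz

Receding: f₂ = f · v/(v + v_s) = 2.69 × 339/350 ≈ 2.61 kHz.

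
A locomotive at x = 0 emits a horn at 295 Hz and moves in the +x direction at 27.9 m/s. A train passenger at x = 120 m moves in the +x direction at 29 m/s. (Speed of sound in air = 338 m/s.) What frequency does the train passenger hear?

The observer lies on the +x side, so the source is heading toward the observer and the observer is heading away from the source.
General Doppler shift: f' = f · (v − v_o)/(v − v_s).
f' = 295 × (338 − 29)/(338 − 27.9) = 295 × 309/310.1 ≈ 294 Hz.

294 Hz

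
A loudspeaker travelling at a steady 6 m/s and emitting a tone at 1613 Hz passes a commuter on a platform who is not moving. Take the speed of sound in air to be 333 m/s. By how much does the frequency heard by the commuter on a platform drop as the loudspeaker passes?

Approaching: f₁ = f · v/(v − v_s) = 1613 × 333/327 ≈ 1642.6 Hz.
Receding: f₂ = f · v/(v + v_s) = 1613 × 333/339 ≈ 1584.5 Hz.
Drop: f₁ − f₂ = 2f·v·v_s/(v² − v_s²) = 2 × 1613 × 333 × 6/(333² − 6²) ≈ 58.1 Hz.

58.1 Hz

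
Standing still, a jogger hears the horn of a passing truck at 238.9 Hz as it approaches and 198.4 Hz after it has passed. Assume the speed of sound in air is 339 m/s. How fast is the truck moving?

f₁/f₂ = (v + v_s)/(v − v_s), so v_s = v · (f₁ − f₂)/(f₁ + f₂).
v_s = 339 × (238.9 − 198.4)/(238.9 + 198.4) = 339 × 40.5/437.3 ≈ 31 m/s.

31 m/s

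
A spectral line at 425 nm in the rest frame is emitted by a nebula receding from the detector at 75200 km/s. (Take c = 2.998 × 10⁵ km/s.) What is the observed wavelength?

β = v/c = 75200/299800 = 0.2508.
Relativistic Doppler for wavelength: λ' = λ₀ · √((1 + β)/(1 − β)).
λ' = 425 × √(1.2508/0.7492) = 425 × 1.29214 ≈ 549.2 nm.

549.2 nm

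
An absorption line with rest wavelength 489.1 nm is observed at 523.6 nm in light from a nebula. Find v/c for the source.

0.068c

λ'/λ₀ = 1.0705 > 1 (redshift), so the source is receding.
λ'/λ₀ = √((1 + β)/(1 − β)) for a receding source ⇒ β = (r² − 1)/(r² + 1) with r = λ'/λ₀.
β = (1.1461 − 1)/(1.1461 + 1) ≈ 0.068.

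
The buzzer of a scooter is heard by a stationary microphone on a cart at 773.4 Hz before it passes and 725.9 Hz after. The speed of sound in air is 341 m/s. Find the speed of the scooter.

10.8 m/s

f₁/f₂ = (v + v_s)/(v − v_s), so v_s = v · (f₁ − f₂)/(f₁ + f₂).
v_s = 341 × (773.4 − 725.9)/(773.4 + 725.9) = 341 × 47.5/1499.3 ≈ 10.8 m/s.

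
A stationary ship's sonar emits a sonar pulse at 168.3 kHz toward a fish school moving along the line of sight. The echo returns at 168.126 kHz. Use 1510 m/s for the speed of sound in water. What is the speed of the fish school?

0.78 m/s

Double Doppler shift off a moving reflector: f₂ = f₀ · (v + u)/(v − u) (u > 0 toward emitter).
Rearranging, u = v · (f₂ − f₀)/(f₂ + f₀) = 1510 × -0.174/336.426 ≈ -0.78 m/s.
So the fish school is moving at 0.78 m/s away from the emitter.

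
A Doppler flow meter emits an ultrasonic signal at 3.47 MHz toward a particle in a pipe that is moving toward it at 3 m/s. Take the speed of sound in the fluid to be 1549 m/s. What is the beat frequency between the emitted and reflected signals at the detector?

13467 Hz

At the particle in a pipe (a moving observer), f₁ = f₀ · (v + u)/v = 3.47 × 1552/1549 ≈ 3.47672 MHz.
The reflection then acts as a moving source: f₂ = f₁ · v/(v − u) ≈ 3.48347 MHz.
Equivalently f₂ = f₀ · (v + u)/(v − u).
Beat frequency (with f₀ = 3470000 Hz): |f₂ − f₀| = 2u·f₀/(v − u) = 2 × 3 × 3470000/1546 ≈ 13467 Hz.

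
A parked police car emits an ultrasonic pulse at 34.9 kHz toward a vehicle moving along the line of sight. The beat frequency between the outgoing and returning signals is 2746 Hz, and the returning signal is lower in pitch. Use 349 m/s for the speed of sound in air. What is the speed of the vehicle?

Double Doppler shift off a moving reflector: f₂ = f₀ · (v + u)/(v − u) (u > 0 toward emitter).
Returning signal is lower, so f₂ = f₀ − Δf = 34900 − 2746 = 32154 Hz.
Rearranging, u = v · (f₂ − f₀)/(f₂ + f₀) = 349 × -2746/67054 ≈ -14.3 m/s.
So the vehicle is moving at 14.3 m/s away from the emitter.

14.3 m/s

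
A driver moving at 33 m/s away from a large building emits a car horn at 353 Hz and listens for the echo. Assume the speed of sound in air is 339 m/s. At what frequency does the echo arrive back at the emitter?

290 Hz

The large building receives the sound from a moving source: f₁ = f₀ · v/(v + v_e) = 353 × 339/372 ≈ 322 Hz.
On the return leg the driver is a moving observer: f₂ = f₁ · (v − v_e)/v = 322 × 306/339 ≈ 290 Hz.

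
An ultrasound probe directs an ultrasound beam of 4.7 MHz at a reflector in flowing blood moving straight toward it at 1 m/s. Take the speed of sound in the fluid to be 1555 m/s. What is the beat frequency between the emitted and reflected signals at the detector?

At the reflector in flowing blood (a moving observer), f₁ = f₀ · (v + u)/v = 4.7 × 1556/1555 ≈ 4.70302 MHz.
The reflection then acts as a moving source: f₂ = f₁ · v/(v − u) ≈ 4.70605 MHz.
Equivalently f₂ = f₀ · (v + u)/(v − u).
Beat frequency (with f₀ = 4700000 Hz): |f₂ − f₀| = 2u·f₀/(v − u) = 2 × 1 × 4700000/1554 ≈ 6049 Hz.

6049 Hz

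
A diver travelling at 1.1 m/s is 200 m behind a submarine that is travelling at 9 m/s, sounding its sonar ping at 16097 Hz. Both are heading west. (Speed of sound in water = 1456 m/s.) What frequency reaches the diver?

16010 Hz

The diver is behind, so the submarine is moving away from it while the diver is moving toward the submarine.
Both move, so f' = f · (v + v_o)/(v + v_s).
f' = 16097 × (1456 + 1.1)/(1456 + 9) = 16097 × 1457.1/1465 ≈ 16010 Hz.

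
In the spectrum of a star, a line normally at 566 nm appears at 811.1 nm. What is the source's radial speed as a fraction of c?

0.345

λ'/λ₀ = 1.4330 > 1 (redshift), so the source is receding.
λ'/λ₀ = √((1 + β)/(1 − β)) for a receding source ⇒ β = (r² − 1)/(r² + 1) with r = λ'/λ₀.
β = (2.0536 − 1)/(2.0536 + 1) ≈ 0.345.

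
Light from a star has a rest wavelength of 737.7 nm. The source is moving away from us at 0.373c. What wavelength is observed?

Relativistic Doppler for wavelength: λ' = λ₀ · √((1 + β)/(1 − β)).
λ' = 737.7 × √(1.3730/0.6270) = 737.7 × 1.47979 ≈ 1091.6 nm.

1091.6 nm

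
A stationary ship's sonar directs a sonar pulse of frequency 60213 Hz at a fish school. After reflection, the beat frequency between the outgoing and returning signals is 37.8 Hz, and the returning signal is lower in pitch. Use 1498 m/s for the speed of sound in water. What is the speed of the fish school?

0.47 m/s

Double Doppler shift off a moving reflector: f₂ = f₀ · (v + u)/(v − u) (u > 0 toward emitter).
Returning signal is lower, so f₂ = f₀ − Δf = 60213 − 37.8 = 60175.2 Hz.
Rearranging, u = v · (f₂ − f₀)/(f₂ + f₀) = 1498 × -37.8/120388.2 ≈ -0.47 m/s.
So the fish school is moving at 0.47 m/s away from the emitter.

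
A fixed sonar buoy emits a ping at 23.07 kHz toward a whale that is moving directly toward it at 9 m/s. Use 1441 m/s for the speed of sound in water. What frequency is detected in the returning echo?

23.4 kHz

The whale first receives the wave as a moving observer: f₁ = f₀ · (v + u)/v = 23.07 × (1441 + 9)/1441 ≈ 23.2 kHz.
On reflection it acts as a source moving toward the stationary detector: f₂ = f₁ · v/(v − u) = 23.2 × 1441/1432 ≈ 23.4 kHz.
Equivalently f₂ = f₀ · (v + u)/(v − u).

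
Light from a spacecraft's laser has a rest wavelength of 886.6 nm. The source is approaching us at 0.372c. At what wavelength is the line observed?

Relativistic Doppler for wavelength: λ' = λ₀ · √((1 − β)/(1 + β)).
λ' = 886.6 × √(0.6280/1.3720) = 886.6 × 0.67655 ≈ 599.8 nm.

599.8 nm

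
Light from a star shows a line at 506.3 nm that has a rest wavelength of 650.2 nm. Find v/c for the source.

0.245c

λ'/λ₀ = 0.7787 < 1 (blueshift), so the source is approaching.
λ'/λ₀ = √((1 − β)/(1 + β)) for an approaching source ⇒ β = (1 − r²)/(1 + r²) with r = λ'/λ₀.
β = (1 − 0.6063)/(1 + 0.6063) ≈ 0.245.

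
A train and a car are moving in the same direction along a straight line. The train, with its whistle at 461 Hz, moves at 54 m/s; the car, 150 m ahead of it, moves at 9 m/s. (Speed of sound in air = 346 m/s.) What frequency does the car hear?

532 Hz

The car is ahead, so the train is moving toward it while the car is moving away from the train.
With source approaching and observer receding, f' = f · (v − v_o)/(v − v_s).
f' = 461 × (346 − 9)/(346 − 54) = 461 × 337/292 ≈ 532 Hz.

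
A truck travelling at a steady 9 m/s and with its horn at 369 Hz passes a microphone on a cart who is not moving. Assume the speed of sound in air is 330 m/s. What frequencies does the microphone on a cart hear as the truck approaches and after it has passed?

Approaching: f₁ = f · v/(v − v_s) = 369 × 330/321 ≈ 379 Hz.
Receding: f₂ = f · v/(v + v_s) = 369 × 330/339 ≈ 359 Hz.

379 Hz approaching; 359 Hz receding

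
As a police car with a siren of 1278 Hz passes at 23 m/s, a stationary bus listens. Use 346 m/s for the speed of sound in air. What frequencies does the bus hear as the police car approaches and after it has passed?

1369 Hz approaching; 1198 Hz receding

Approaching: f₁ = f · v/(v − v_s) = 1278 × 346/323 ≈ 1369 Hz.
Receding: f₂ = f · v/(v + v_s) = 1278 × 346/369 ≈ 1198 Hz.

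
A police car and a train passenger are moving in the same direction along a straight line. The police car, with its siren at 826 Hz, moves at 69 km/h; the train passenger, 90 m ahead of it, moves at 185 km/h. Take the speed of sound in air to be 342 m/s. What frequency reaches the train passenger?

744 Hz

69 km/h = 19.17 m/s; 185 km/h = 51.39 m/s.
The train passenger is ahead, so the police car is moving toward it while the train passenger is moving away from the police car.
General Doppler shift: f' = f · (v − v_o)/(v − v_s).
f' = 826 × (342 − 51.39)/(342 − 19.17) = 826 × 290.61/322.83 ≈ 744 Hz.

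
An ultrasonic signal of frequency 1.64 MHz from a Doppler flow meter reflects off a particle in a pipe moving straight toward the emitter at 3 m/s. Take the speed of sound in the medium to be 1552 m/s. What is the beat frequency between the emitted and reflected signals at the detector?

At the particle in a pipe (a moving observer), f₁ = f₀ · (v + u)/v = 1.64 × 1555/1552 ≈ 1.64317 MHz.
On reflection it acts as a source moving toward the stationary detector: f₂ = f₁ · v/(v − u) = 1.64317 × 1552/1549 ≈ 1.64635 MHz.
Equivalently f₂ = f₀ · (v + u)/(v − u).
Beat frequency (with f₀ = 1640000 Hz): |f₂ − f₀| = 2u·f₀/(v − u) = 2 × 3 × 1640000/1549 ≈ 6352 Hz.

6352 Hz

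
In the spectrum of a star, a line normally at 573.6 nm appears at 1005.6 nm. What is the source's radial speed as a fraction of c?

0.509c

λ'/λ₀ = 1.7531 > 1 (redshift), so the source is receding.
λ'/λ₀ = √((1 + β)/(1 − β)) for a receding source ⇒ β = (r² − 1)/(r² + 1) with r = λ'/λ₀.
β = (3.0735 − 1)/(3.0735 + 1) ≈ 0.509.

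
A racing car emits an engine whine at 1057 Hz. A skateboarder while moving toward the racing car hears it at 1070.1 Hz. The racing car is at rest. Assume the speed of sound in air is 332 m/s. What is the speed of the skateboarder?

f' = f · (v + v_o)/v ⇒ v_o = v · |f'/f − 1|.
v_o = 332 × |1070.1/1057 − 1| = 332 × 0.01239 ≈ 4.1 m/s.

4.1 m/s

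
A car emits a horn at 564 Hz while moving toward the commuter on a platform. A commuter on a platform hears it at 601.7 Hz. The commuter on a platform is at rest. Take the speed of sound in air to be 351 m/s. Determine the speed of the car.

f' = f · v/(v − v_s) ⇒ v_s = v · |1 − f/f'|.
v_s = 351 × |1 − 564/601.7| = 351 × 0.06266 ≈ 22.0 m/s.

22.0 m/s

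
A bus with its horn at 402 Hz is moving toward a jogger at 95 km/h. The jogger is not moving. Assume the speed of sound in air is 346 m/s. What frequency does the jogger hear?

435 Hz

95 km/h = 26.39 m/s.
Moving source, stationary observer: f' = f · v/(v − v_s) since the source is approaching.
f' = 402 × 346/(346 − 26.39) = 402 × 346/319.6 ≈ 435 Hz.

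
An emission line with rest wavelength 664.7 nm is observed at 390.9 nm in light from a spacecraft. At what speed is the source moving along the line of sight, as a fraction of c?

λ'/λ₀ = 0.5881 < 1 (blueshift), so the source is approaching.
λ'/λ₀ = √((1 − β)/(1 + β)) for an approaching source ⇒ β = (1 − r²)/(1 + r²) with r = λ'/λ₀.
β = (1 − 0.3458)/(1 + 0.3458) ≈ 0.486.

0.486c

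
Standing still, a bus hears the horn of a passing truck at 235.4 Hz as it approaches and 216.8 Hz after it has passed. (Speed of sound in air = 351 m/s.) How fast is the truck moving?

14.4 m/s

f₁/f₂ = (v + v_s)/(v − v_s), so v_s = v · (f₁ − f₂)/(f₁ + f₂).
v_s = 351 × (235.4 − 216.8)/(235.4 + 216.8) = 351 × 18.6/452.2 ≈ 14.4 m/s.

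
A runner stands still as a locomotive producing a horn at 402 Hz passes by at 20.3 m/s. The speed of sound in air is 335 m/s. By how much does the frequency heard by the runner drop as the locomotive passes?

Approaching: f₁ = f · v/(v − v_s) = 402 × 335/314.7 ≈ 427.9 Hz.
Receding: f₂ = f · v/(v + v_s) = 402 × 335/355.3 ≈ 379.0 Hz.
Drop: f₁ − f₂ = 2f·v·v_s/(v² − v_s²) = 2 × 402 × 335 × 20.3/(335² − 20.3²) ≈ 48.9 Hz.

48.9 Hz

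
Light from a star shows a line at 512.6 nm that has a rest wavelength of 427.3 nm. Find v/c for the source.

0.180c

λ'/λ₀ = 1.1996 > 1 (redshift), so the source is receding.
λ'/λ₀ = √((1 + β)/(1 − β)) for a receding source ⇒ β = (r² − 1)/(r² + 1) with r = λ'/λ₀.
β = (1.4391 − 1)/(1.4391 + 1) ≈ 0.180.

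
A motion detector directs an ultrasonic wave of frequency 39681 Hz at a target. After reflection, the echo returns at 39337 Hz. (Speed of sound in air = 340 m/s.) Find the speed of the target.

Double Doppler shift off a moving reflector: f₂ = f₀ · (v + u)/(v − u) (u > 0 toward emitter).
Rearranging, u = v · (f₂ − f₀)/(f₂ + f₀) = 340 × -344/79018 ≈ -1.48 m/s.
So the target is moving at 1.48 m/s away from the emitter.

1.48 m/s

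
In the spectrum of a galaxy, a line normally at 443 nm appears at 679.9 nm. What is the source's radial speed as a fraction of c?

λ'/λ₀ = 1.5348 > 1 (redshift), so the source is receding.
λ'/λ₀ = √((1 + β)/(1 − β)) for a receding source ⇒ β = (r² − 1)/(r² + 1) with r = λ'/λ₀.
β = (2.3555 − 1)/(2.3555 + 1) ≈ 0.404.

0.404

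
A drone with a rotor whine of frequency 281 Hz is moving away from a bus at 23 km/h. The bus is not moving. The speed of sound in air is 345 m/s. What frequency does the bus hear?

276 Hz

23 km/h = 6.389 m/s.
Only the source moves, away from the listener, so f' = f · v/(v + v_s).
f' = 281 × 345/(345 + 6.389) = 281 × 345/351.4 ≈ 276 Hz.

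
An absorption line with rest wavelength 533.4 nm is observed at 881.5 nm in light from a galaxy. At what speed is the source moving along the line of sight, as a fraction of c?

0.464

λ'/λ₀ = 1.6526 > 1 (redshift), so the source is receding.
λ'/λ₀ = √((1 + β)/(1 − β)) for a receding source ⇒ β = (r² − 1)/(r² + 1) with r = λ'/λ₀.
β = (2.7311 − 1)/(2.7311 + 1) ≈ 0.464.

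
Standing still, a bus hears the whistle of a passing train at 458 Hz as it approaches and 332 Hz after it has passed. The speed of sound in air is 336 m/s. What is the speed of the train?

f₁/f₂ = (v + v_s)/(v − v_s), so v_s = v · (f₁ − f₂)/(f₁ + f₂).
v_s = 336 × (458 − 332)/(458 + 332) = 336 × 126/790 ≈ 54 m/s.

54 m/s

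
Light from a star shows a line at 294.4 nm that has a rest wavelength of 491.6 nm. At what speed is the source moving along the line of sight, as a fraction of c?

0.472

λ'/λ₀ = 0.5989 < 1 (blueshift), so the source is approaching.
λ'/λ₀ = √((1 − β)/(1 + β)) for an approaching source ⇒ β = (1 − r²)/(1 + r²) with r = λ'/λ₀.
β = (1 − 0.3586)/(1 + 0.3586) ≈ 0.472.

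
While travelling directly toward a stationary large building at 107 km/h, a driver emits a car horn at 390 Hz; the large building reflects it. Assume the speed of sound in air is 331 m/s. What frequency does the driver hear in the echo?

467 Hz

107 km/h = 29.72 m/s.
The large building receives the sound from a moving source: f₁ = f₀ · v/(v − v_e) = 390 × 331/301.28 ≈ 428 Hz.
On the return leg the driver is a moving observer: f₂ = f₁ · (v + v_e)/v = 428 × 360.72/331 ≈ 467 Hz.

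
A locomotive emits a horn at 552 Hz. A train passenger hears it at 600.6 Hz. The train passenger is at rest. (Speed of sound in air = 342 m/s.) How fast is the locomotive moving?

28 m/s

f' > f, so the locomotive is approaching.
f' = f · v/(v − v_s) ⇒ v_s = v · |1 − f/f'|.
v_s = 342 × |1 − 552/600.6| = 342 × 0.08092 ≈ 28 m/s.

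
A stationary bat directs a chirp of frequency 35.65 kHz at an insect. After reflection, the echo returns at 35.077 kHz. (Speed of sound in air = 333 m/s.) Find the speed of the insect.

Double Doppler shift off a moving reflector: f₂ = f₀ · (v + u)/(v − u) (u > 0 toward emitter).
Rearranging, u = v · (f₂ − f₀)/(f₂ + f₀) = 333 × -0.573/70.727 ≈ -2.70 m/s.
So the insect is moving at 2.70 m/s away from the emitter.

2.70 m/s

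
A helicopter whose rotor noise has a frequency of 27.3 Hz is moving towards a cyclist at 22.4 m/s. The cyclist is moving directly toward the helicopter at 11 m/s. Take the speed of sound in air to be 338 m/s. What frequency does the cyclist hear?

With source approaching and observer approaching, f' = f · (v + v_o)/(v − v_s).
f' = 27.3 × (338 + 11)/(338 − 22.4) = 27.3 × 349/315.6 ≈ 30.2 Hz.

30.2 Hz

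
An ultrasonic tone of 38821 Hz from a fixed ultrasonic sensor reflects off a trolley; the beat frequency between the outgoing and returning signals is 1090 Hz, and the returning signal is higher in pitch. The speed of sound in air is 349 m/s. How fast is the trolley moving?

4.8 m/s

Double Doppler shift off a moving reflector: f₂ = f₀ · (v + u)/(v − u) (u > 0 toward emitter).
Returning signal is higher, so f₂ = f₀ + Δf = 38821 + 1090 = 39911 Hz.
Rearranging, u = v · (f₂ − f₀)/(f₂ + f₀) = 349 × 1090/78732 ≈ 4.8 m/s.
So the trolley is moving at 4.8 m/s toward the emitter.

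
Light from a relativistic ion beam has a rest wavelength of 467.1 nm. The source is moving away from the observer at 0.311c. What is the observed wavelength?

Relativistic Doppler for wavelength: λ' = λ₀ · √((1 + β)/(1 − β)).
λ' = 467.1 × √(1.3110/0.6890) = 467.1 × 1.37940 ≈ 644.3 nm.

644.3 nm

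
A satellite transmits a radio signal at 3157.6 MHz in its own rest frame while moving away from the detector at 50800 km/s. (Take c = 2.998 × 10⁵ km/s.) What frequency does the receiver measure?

2661.0 MHz

β = v/c = 50800/299800 = 0.1694.
Relativistic Doppler for frequency: f' = f₀ · √((1 − β)/(1 + β)).
f' = 3157.6 × √(0.8306/1.1694) = 3157.6 × 0.84274 ≈ 2661.0 MHz.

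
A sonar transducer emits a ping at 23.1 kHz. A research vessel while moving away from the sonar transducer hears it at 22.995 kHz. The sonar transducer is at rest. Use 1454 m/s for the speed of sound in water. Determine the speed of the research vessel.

f' = f · (v − v_o)/v ⇒ v_o = v · |f'/f − 1|.
v_o = 1454 × |22.995/23.1 − 1| = 1454 × 0.004545 ≈ 6.6 m/s.

6.6 m/s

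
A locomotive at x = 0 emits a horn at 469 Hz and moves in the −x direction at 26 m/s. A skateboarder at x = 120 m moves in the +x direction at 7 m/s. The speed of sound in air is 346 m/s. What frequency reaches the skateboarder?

The observer lies on the +x side, so the source is heading away from the observer and the observer is heading away from the source.
General Doppler shift: f' = f · (v − v_o)/(v + v_s).
f' = 469 × (346 − 7)/(346 + 26) = 469 × 339/372 ≈ 427 Hz.

427 Hz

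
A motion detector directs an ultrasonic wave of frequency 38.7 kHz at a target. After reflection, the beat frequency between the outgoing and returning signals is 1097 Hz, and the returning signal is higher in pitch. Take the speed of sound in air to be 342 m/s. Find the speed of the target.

Double Doppler shift off a moving reflector: f₂ = f₀ · (v + u)/(v − u) (u > 0 toward emitter).
Returning signal is higher, so f₂ = f₀ + Δf = 38700 + 1097 = 39797 Hz.
Rearranging, u = v · (f₂ − f₀)/(f₂ + f₀) = 342 × 1097/78497 ≈ 4.8 m/s.
So the target is moving at 4.8 m/s toward the emitter.

4.8 m/s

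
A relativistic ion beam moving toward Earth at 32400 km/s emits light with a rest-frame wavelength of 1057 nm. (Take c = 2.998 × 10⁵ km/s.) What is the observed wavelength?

948.3 nm

β = v/c = 32400/299800 = 0.1081.
Relativistic Doppler for wavelength: λ' = λ₀ · √((1 − β)/(1 + β)).
λ' = 1057 × √(0.8919/1.1081) = 1057 × 0.89718 ≈ 948.3 nm.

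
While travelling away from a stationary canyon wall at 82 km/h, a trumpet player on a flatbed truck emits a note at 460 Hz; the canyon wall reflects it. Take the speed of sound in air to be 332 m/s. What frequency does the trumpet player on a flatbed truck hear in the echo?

82 km/h = 22.78 m/s.
The canyon wall receives the sound from a moving source: f₁ = f₀ · v/(v + v_e) = 460 × 332/354.78 ≈ 430 Hz.
On the return leg the trumpet player on a flatbed truck is a moving observer: f₂ = f₁ · (v − v_e)/v = 430 × 309.22/332 ≈ 401 Hz.

401 Hz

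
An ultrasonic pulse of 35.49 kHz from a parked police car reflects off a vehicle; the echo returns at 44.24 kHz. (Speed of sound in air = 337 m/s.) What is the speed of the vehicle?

37 m/s

Double Doppler shift off a moving reflector: f₂ = f₀ · (v + u)/(v − u) (u > 0 toward emitter).
Rearranging, u = v · (f₂ − f₀)/(f₂ + f₀) = 337 × 8.75/79.73 ≈ 37 m/s.
So the vehicle is moving at 37 m/s toward the emitter.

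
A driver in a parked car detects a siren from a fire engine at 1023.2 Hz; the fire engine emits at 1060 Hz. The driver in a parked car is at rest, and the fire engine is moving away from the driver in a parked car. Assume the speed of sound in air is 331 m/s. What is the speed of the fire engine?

11.9 m/s

f' = f · v/(v + v_s) ⇒ v_s = v · |1 − f/f'|.
v_s = 331 × |1 − 1060/1023.2| = 331 × 0.03597 ≈ 11.9 m/s.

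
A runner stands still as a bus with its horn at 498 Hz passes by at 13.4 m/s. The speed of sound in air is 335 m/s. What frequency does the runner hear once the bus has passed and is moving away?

479 Hz

Receding: f₂ = f · v/(v + v_s) = 498 × 335/348.4 ≈ 479 Hz.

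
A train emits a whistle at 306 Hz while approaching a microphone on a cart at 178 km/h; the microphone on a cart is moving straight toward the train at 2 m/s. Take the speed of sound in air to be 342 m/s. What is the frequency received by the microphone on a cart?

178 km/h = 49.44 m/s.
General Doppler shift: f' = f · (v + v_o)/(v − v_s).
f' = 306 × (342 + 2)/(342 − 49.44) = 306 × 344/292.56 ≈ 360 Hz.

360 Hz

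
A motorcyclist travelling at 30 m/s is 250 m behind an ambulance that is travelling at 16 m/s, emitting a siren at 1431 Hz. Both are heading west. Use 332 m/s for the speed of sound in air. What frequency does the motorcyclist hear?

The motorcyclist is behind, so the ambulance is moving away from it while the motorcyclist is moving toward the ambulance.
Both move, so f' = f · (v + v_o)/(v + v_s).
f' = 1431 × (332 + 30)/(332 + 16) = 1431 × 362/348 ≈ 1489 Hz.

1489 Hz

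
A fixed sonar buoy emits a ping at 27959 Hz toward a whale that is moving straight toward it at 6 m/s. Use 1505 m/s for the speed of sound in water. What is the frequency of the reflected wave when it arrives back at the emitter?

The whale first receives the wave as a moving observer: f₁ = f₀ · (v + u)/v = 27959 × (1505 + 6)/1505 ≈ 28070 Hz.
The reflection then acts as a moving source: f₂ = f₁ · v/(v − u) ≈ 28183 Hz.
Equivalently f₂ = f₀ · (v + u)/(v − u).

28183 Hz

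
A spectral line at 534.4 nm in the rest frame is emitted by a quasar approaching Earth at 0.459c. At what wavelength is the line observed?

325.4 nm

Relativistic Doppler for wavelength: λ' = λ₀ · √((1 − β)/(1 + β)).
λ' = 534.4 × √(0.5410/1.4590) = 534.4 × 0.60894 ≈ 325.4 nm.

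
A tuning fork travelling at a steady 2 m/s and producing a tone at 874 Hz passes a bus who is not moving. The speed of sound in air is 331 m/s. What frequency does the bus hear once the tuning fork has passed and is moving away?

869 Hz

Receding: f₂ = f · v/(v + v_s) = 874 × 331/333 ≈ 869 Hz.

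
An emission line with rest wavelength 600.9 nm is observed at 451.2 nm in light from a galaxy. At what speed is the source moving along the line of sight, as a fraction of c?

λ'/λ₀ = 0.7509 < 1 (blueshift), so the source is approaching.
λ'/λ₀ = √((1 − β)/(1 + β)) for an approaching source ⇒ β = (1 − r²)/(1 + r²) with r = λ'/λ₀.
β = (1 − 0.5638)/(1 + 0.5638) ≈ 0.279.

0.279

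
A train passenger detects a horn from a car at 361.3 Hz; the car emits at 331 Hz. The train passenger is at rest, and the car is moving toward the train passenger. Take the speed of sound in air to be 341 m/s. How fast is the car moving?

29 m/s

f' = f · v/(v − v_s) ⇒ v_s = v · |1 − f/f'|.
v_s = 341 × |1 − 331/361.3| = 341 × 0.08386 ≈ 29 m/s.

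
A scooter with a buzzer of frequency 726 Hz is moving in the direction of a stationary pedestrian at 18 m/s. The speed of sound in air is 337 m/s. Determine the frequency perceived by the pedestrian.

With the source moving toward a stationary observer, f' = f · v/(v − v_s).
f' = 726 × 337/(337 − 18) = 726 × 337/319 ≈ 767 Hz.

767 Hz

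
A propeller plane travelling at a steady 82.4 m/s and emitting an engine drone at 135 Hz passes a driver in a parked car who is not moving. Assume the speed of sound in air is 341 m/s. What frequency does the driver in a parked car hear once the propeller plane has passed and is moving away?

Receding: f₂ = f · v/(v + v_s) = 135 × 341/423.4 ≈ 109 Hz.

109 Hz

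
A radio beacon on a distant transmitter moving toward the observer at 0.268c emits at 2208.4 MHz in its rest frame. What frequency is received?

2906.6 MHz

Relativistic Doppler for frequency: f' = f₀ · √((1 + β)/(1 − β)).
f' = 2208.4 × √(1.2680/0.7320) = 2208.4 × 1.31615 ≈ 2906.6 MHz.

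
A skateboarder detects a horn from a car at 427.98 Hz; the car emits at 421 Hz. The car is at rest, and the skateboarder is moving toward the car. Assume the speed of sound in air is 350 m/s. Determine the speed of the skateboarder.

5.8 m/s

f' = f · (v + v_o)/v ⇒ v_o = v · |f'/f − 1|.
v_o = 350 × |427.98/421 − 1| = 350 × 0.01658 ≈ 5.8 m/s.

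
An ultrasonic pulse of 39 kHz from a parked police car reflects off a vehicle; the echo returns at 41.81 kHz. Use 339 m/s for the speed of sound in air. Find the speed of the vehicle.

11.8 m/s

Double Doppler shift off a moving reflector: f₂ = f₀ · (v + u)/(v − u) (u > 0 toward emitter).
Rearranging, u = v · (f₂ − f₀)/(f₂ + f₀) = 339 × 2.81/80.81 ≈ 11.8 m/s.
So the vehicle is moving at 11.8 m/s toward the emitter.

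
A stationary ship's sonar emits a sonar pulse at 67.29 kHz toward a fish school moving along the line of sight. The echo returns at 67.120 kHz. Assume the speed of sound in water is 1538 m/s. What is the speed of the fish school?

1.95 m/s

Double Doppler shift off a moving reflector: f₂ = f₀ · (v + u)/(v − u) (u > 0 toward emitter).
Rearranging, u = v · (f₂ − f₀)/(f₂ + f₀) = 1538 × -0.170/134.410 ≈ -1.95 m/s.
So the fish school is moving at 1.95 m/s away from the emitter.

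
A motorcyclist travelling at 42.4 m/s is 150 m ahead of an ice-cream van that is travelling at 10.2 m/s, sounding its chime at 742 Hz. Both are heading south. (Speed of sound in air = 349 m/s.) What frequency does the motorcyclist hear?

671 Hz

The motorcyclist is ahead, so the ice-cream van is moving toward it while the motorcyclist is moving away from the ice-cream van.
Both move, so f' = f · (v − v_o)/(v − v_s).
f' = 742 × (349 − 42.4)/(349 − 10.2) = 742 × 306.6/338.8 ≈ 671 Hz.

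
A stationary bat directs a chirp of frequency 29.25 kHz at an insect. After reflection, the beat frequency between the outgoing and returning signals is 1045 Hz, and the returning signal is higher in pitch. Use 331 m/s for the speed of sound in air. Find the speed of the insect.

Double Doppler shift off a moving reflector: f₂ = f₀ · (v + u)/(v − u) (u > 0 toward emitter).
Returning signal is higher, so f₂ = f₀ + Δf = 29250 + 1045 = 30295 Hz.
Rearranging, u = v · (f₂ − f₀)/(f₂ + f₀) = 331 × 1045/59545 ≈ 5.8 m/s.
So the insect is moving at 5.8 m/s toward the emitter.

5.8 m/s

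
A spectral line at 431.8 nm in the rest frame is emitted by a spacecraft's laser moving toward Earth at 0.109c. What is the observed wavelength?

Relativistic Doppler for wavelength: λ' = λ₀ · √((1 − β)/(1 + β)).
λ' = 431.8 × √(0.8910/1.1090) = 431.8 × 0.89634 ≈ 387.0 nm.

387.0 nm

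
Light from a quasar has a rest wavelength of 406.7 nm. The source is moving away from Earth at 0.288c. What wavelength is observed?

547.0 nm

Relativistic Doppler for wavelength: λ' = λ₀ · √((1 + β)/(1 − β)).
λ' = 406.7 × √(1.2880/0.7120) = 406.7 × 1.34499 ≈ 547.0 nm.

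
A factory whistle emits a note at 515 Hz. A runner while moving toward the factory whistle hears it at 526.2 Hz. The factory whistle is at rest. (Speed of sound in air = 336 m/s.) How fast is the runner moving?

f' = f · (v + v_o)/v ⇒ v_o = v · |f'/f − 1|.
v_o = 336 × |526.2/515 − 1| = 336 × 0.02175 ≈ 7.3 m/s.

7.3 m/s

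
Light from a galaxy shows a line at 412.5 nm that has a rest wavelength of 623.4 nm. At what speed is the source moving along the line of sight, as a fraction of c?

λ'/λ₀ = 0.6617 < 1 (blueshift), so the source is approaching.
λ'/λ₀ = √((1 − β)/(1 + β)) for an approaching source ⇒ β = (1 − r²)/(1 + r²) with r = λ'/λ₀.
β = (1 − 0.4378)/(1 + 0.4378) ≈ 0.391.

0.391c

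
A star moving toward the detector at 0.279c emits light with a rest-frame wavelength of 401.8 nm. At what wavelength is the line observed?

Relativistic Doppler for wavelength: λ' = λ₀ · √((1 − β)/(1 + β)).
λ' = 401.8 × √(0.7210/1.2790) = 401.8 × 0.75081 ≈ 301.7 nm.

301.7 nm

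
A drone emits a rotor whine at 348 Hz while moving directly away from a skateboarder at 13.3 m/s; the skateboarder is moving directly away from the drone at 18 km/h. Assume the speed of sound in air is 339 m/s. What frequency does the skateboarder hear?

18 km/h = 5 m/s.
With source receding and observer receding, f' = f · (v − v_o)/(v + v_s).
f' = 348 × (339 − 5)/(339 + 13.3) = 348 × 334/352.3 ≈ 330 Hz.

330 Hz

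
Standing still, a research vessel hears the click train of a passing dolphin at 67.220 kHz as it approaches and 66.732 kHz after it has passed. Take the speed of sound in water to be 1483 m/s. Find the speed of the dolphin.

f₁/f₂ = (v + v_s)/(v − v_s), so v_s = v · (f₁ − f₂)/(f₁ + f₂).
v_s = 1483 × (67.220 − 66.732)/(67.220 + 66.732) = 1483 × 0.488/133.952 ≈ 5.4 m/s.

5.4 m/s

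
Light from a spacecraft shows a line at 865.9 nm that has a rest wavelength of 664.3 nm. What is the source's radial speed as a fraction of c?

λ'/λ₀ = 1.3035 > 1 (redshift), so the source is receding.
λ'/λ₀ = √((1 + β)/(1 − β)) for a receding source ⇒ β = (r² − 1)/(r² + 1) with r = λ'/λ₀.
β = (1.6991 − 1)/(1.6991 + 1) ≈ 0.259.

0.259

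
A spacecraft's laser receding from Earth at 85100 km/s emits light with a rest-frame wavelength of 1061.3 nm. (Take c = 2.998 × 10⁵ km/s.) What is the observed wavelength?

β = v/c = 85100/299800 = 0.2839.
Relativistic Doppler for wavelength: λ' = λ₀ · √((1 + β)/(1 − β)).
λ' = 1061.3 × √(1.2839/0.7161) = 1061.3 × 1.33893 ≈ 1421.0 nm.

1421.0 nm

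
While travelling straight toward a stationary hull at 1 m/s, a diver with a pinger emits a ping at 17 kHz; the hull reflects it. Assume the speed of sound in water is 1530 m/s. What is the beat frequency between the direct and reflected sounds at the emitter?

22.2 Hz

The hull receives the sound from a moving source: f₁ = f₀ · v/(v − v_e) = 17 × 1530/1529 ≈ 17.0111 kHz.
On the return leg the diver with a pinger is a moving observer: f₂ = f₁ · (v + v_e)/v = 17.0111 × 1531/1530 ≈ 17.0222 kHz.
Beat against the emitted tone (with f₀ = 17000 Hz): |f₂ − f₀| = 2v_e·f₀/(v − v_e) = 2 × 1 × 17000/1529 ≈ 22.2 Hz.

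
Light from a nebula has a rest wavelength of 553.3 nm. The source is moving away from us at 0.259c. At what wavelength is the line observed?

721.2 nm

Relativistic Doppler for wavelength: λ' = λ₀ · √((1 + β)/(1 − β)).
λ' = 553.3 × √(1.2590/0.7410) = 553.3 × 1.30348 ≈ 721.2 nm.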